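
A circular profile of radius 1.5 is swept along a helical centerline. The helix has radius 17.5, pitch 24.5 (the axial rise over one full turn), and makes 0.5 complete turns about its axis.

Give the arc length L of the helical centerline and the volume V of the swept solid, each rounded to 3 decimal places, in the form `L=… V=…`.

2πR = 2π·17.5 = 109.955743
per-turn = √(109.955743² + 24.5²) = √(12090.2654 + 600.25) = √12690.5154 = 112.652188
L = 0.5 × 112.652188 = 56.326094
V = π·1.5² × L = 7.068583 × 56.326094 = 398.145696

L=56.326 V=398.146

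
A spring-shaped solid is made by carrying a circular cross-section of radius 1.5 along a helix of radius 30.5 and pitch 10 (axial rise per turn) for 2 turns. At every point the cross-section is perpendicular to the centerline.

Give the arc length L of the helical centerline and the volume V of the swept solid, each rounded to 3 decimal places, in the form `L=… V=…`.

L=383.796 V=2712.892

2πR = 2π·30.5 = 191.637152
per-turn = √(191.637152² + 10²) = √(36724.7980 + 100) = √36824.7980 = 191.897884
L = 2 × 191.897884 = 383.795768
V = π·1.5² × L = 7.068583 × 383.795768 = 2712.892425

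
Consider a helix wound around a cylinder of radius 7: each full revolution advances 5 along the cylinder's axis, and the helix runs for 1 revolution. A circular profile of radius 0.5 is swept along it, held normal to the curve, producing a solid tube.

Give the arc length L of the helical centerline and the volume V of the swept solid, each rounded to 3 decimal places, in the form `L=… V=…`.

L=44.266 V=34.766

2πR = 2π·7 = 43.982297
per-turn = √(43.982297² + 5²) = √(1934.4425 + 25) = √1959.4425 = 44.265590
L = 1 × 44.265590 = 44.265590
V = π·0.5² × L = 0.785398 × 44.265590 = 34.766113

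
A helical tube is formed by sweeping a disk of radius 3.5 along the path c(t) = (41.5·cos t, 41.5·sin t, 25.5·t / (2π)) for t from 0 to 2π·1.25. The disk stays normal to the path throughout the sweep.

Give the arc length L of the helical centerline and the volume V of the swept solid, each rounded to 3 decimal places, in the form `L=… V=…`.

2πR = 2π·41.5 = 260.752190
per-turn = √(260.752190² + 25.5²) = √(67991.7047 + 650.25) = √68641.9547 = 261.996097
L = 1.25 × 261.996097 = 327.495121
V = π·3.5² × L = 38.484510 × 327.495121 = 12603.489259

L=327.495 V=12603.489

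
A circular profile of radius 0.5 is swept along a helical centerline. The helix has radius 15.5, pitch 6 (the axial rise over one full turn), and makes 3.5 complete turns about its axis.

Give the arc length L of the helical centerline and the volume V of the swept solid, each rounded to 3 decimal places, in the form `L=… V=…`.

L=341.509 V=268.221

2πR = 2π·15.5 = 97.389372
per-turn = √(97.389372² + 6²) = √(9484.6898 + 36) = √9520.6898 = 97.574022
L = 3.5 × 97.574022 = 341.509078
V = π·0.5² × L = 0.785398 × 341.509078 = 268.220603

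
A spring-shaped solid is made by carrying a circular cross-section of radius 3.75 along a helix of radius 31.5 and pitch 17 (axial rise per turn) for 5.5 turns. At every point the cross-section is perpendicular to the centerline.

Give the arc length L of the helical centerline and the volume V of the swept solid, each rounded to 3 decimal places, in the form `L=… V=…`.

L=1092.570 V=48268.263

2πR = 2π·31.5 = 197.920337
per-turn = √(197.920337² + 17²) = √(39172.4599 + 289) = √39461.4599 = 198.649087
L = 5.5 × 198.649087 = 1092.569980
V = π·3.75² × L = 44.178647 × 1092.569980 = 48268.263128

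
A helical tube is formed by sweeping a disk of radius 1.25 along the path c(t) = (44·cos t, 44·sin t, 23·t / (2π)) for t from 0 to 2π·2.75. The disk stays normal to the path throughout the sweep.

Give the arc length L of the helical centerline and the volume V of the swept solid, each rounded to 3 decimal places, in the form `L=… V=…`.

2πR = 2π·44 = 276.460154
per-turn = √(276.460154² + 23²) = √(76430.2165 + 529) = √76959.2165 = 277.415242
L = 2.75 × 277.415242 = 762.891915
V = π·1.25² × L = 4.908739 × 762.891915 = 3744.836933

L=762.892 V=3744.837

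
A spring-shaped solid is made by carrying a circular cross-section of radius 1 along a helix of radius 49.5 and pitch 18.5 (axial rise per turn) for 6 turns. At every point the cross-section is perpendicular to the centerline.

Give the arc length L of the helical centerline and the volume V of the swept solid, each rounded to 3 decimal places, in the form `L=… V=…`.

L=1869.404 V=5872.907

2πR = 2π·49.5 = 311.017673
per-turn = √(311.017673² + 18.5²) = √(96731.9927 + 342.25) = √97074.2427 = 311.567397
L = 6 × 311.567397 = 1869.404381
V = π·1² × L = 3.141593 × 1869.404381 = 5872.907069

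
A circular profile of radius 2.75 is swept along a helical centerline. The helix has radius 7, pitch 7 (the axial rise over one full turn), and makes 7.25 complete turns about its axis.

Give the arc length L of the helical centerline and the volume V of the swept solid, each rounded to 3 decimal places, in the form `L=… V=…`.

2πR = 2π·7 = 43.982297
per-turn = √(43.982297² + 7²) = √(1934.4425 + 49) = √1983.4425 = 44.535856
L = 7.25 × 44.535856 = 322.884955
V = π·2.75² × L = 23.758294 × 322.884955 = 7671.195842

L=322.885 V=7671.196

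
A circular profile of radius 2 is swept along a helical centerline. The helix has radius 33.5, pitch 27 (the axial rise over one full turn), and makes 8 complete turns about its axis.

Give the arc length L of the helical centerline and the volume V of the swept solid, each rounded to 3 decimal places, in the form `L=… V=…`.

L=1697.691 V=21333.811

2πR = 2π·33.5 = 210.486708
per-turn = √(210.486708² + 27²) = √(44304.6542 + 729) = √45033.6542 = 212.211343
L = 8 × 212.211343 = 1697.690745
V = π·2² × L = 12.566371 × 1697.690745 = 21333.811092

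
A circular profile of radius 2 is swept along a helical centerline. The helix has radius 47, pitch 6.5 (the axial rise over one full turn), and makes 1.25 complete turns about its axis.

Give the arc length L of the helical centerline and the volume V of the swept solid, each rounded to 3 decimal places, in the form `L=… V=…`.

2πR = 2π·47 = 295.309709
per-turn = √(295.309709² + 6.5²) = √(87207.8245 + 42.25) = √87250.0745 = 295.381236
L = 1.25 × 295.381236 = 369.226545
V = π·2² × L = 12.566371 × 369.226545 = 4639.837603

L=369.227 V=4639.838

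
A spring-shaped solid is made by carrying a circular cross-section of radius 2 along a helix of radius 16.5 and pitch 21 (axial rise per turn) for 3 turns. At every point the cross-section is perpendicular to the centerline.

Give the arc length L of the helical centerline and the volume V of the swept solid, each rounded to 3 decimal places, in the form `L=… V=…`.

L=317.334 V=3987.739

2πR = 2π·16.5 = 103.672558
per-turn = √(103.672558² + 21²) = √(10747.9992 + 441) = √11188.9992 = 105.778066
L = 3 × 105.778066 = 317.334197
V = π·2² × L = 12.566371 × 317.334197 = 3987.739131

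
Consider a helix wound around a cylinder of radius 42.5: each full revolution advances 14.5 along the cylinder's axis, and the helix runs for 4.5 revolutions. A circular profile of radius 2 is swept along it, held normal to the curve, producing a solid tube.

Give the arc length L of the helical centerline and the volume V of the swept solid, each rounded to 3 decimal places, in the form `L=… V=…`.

L=1203.429 V=15122.740

2πR = 2π·42.5 = 267.035376
per-turn = √(267.035376² + 14.5²) = √(71307.8918 + 210.25) = √71518.1418 = 267.428760
L = 4.5 × 267.428760 = 1203.429421
V = π·2² × L = 12.566371 × 1203.429421 = 15122.740113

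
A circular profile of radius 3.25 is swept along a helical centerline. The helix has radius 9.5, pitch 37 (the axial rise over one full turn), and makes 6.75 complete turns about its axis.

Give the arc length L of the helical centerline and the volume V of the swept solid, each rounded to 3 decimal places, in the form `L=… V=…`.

2πR = 2π·9.5 = 59.690260
per-turn = √(59.690260² + 37²) = √(3562.9272 + 1369) = √4931.9272 = 70.227681
L = 6.75 × 70.227681 = 474.036847
V = π·3.25² × L = 33.183072 × 474.036847 = 15729.999024

L=474.037 V=15729.999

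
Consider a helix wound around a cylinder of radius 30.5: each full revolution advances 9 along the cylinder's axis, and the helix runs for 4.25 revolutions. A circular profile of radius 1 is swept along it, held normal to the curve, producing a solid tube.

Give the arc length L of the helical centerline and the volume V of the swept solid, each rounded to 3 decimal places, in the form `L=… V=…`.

L=815.356 V=2561.515

2πR = 2π·30.5 = 191.637152
per-turn = √(191.637152² + 9²) = √(36724.7980 + 81) = √36805.7980 = 191.848372
L = 4.25 × 191.848372 = 815.355583
V = π·1² × L = 3.141593 × 815.355583 = 2561.515108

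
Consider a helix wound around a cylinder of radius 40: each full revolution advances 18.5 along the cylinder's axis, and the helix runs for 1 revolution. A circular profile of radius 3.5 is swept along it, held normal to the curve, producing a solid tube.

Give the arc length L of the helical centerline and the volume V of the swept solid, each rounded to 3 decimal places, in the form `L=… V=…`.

2πR = 2π·40 = 251.327412
per-turn = √(251.327412² + 18.5²) = √(63165.4682 + 342.25) = √63507.7182 = 252.007377
L = 1 × 252.007377 = 252.007377
V = π·3.5² × L = 38.484510 × 252.007377 = 9698.380430

L=252.007 V=9698.380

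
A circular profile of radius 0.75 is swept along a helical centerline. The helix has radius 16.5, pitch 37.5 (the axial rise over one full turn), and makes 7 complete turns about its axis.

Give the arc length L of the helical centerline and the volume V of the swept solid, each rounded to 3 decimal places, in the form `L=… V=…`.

L=771.724 V=1363.749

2πR = 2π·16.5 = 103.672558
per-turn = √(103.672558² + 37.5²) = √(10747.9992 + 1406.25) = √12154.2492 = 110.246311
L = 7 × 110.246311 = 771.724180
V = π·0.75² × L = 1.767146 × 771.724180 = 1363.749196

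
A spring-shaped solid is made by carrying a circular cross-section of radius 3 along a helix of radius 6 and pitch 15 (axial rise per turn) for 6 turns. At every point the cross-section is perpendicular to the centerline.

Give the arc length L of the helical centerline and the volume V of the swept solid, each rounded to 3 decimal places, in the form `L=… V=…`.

L=243.442 V=6883.162

2πR = 2π·6 = 37.699112
per-turn = √(37.699112² + 15²) = √(1421.2230 + 225) = √1646.2230 = 40.573674
L = 6 × 40.573674 = 243.442045
V = π·3² × L = 28.274334 × 243.442045 = 6883.161658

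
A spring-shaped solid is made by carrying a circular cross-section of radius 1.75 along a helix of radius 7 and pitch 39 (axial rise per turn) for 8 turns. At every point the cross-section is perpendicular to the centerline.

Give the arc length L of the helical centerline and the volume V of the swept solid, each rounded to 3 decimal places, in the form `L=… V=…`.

2πR = 2π·7 = 43.982297
per-turn = √(43.982297² + 39²) = √(1934.4425 + 1521) = √3455.4425 = 58.783012
L = 8 × 58.783012 = 470.264093
V = π·1.75² × L = 9.621128 × 470.264093 = 4524.470803

L=470.264 V=4524.471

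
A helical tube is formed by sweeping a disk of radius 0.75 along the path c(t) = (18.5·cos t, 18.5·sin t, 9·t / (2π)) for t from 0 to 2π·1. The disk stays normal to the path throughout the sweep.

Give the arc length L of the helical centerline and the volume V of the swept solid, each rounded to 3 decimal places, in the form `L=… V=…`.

L=116.587 V=206.026

2πR = 2π·18.5 = 116.238928
per-turn = √(116.238928² + 9²) = √(13511.4884 + 81) = √13592.4884 = 116.586828
L = 1 × 116.586828 = 116.586828
V = π·0.75² × L = 1.767146 × 116.586828 = 206.025931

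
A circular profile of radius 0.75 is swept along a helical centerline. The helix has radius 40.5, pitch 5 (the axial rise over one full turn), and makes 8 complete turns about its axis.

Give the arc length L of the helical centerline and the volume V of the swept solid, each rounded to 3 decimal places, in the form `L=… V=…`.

L=2036.145 V=3598.165

2πR = 2π·40.5 = 254.469005
per-turn = √(254.469005² + 5²) = √(64754.4745 + 25) = √64779.4745 = 254.518122
L = 8 × 254.518122 = 2036.144977
V = π·0.75² × L = 1.767146 × 2036.144977 = 3598.165182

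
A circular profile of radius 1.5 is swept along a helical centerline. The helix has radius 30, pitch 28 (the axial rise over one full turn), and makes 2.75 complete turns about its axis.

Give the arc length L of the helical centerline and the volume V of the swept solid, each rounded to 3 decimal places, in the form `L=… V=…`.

2πR = 2π·30 = 188.495559
per-turn = √(188.495559² + 28²) = √(35530.5758 + 784) = √36314.5758 = 190.563837
L = 2.75 × 190.563837 = 524.050551
V = π·1.5² × L = 7.068583 × 524.050551 = 3704.295061

L=524.051 V=3704.295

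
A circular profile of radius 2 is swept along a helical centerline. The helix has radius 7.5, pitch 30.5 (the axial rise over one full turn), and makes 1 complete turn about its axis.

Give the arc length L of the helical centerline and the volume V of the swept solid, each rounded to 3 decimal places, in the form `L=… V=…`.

L=56.133 V=705.388

2πR = 2π·7.5 = 47.123890
per-turn = √(47.123890² + 30.5²) = √(2220.6610 + 930.25) = √3150.9110 = 56.132976
L = 1 × 56.132976 = 56.132976
V = π·2² × L = 12.566371 × 56.132976 = 705.387780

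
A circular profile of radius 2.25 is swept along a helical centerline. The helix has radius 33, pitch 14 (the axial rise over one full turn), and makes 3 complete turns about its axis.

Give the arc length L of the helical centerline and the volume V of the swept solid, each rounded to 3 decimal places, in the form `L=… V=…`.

L=623.452 V=9915.570

2πR = 2π·33 = 207.345115
per-turn = √(207.345115² + 14²) = √(42991.9968 + 196) = √43187.9968 = 207.817220
L = 3 × 207.817220 = 623.451659
V = π·2.25² × L = 15.904313 × 623.451659 = 9915.570204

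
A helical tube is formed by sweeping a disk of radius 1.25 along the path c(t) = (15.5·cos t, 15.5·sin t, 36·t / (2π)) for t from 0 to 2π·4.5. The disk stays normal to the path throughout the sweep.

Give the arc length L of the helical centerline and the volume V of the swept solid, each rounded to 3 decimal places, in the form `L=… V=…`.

2πR = 2π·15.5 = 97.389372
per-turn = √(97.389372² + 36²) = √(9484.6898 + 1296) = √10780.6898 = 103.830101
L = 4.5 × 103.830101 = 467.235454
V = π·1.25² × L = 4.908739 × 467.235454 = 2293.536669

L=467.235 V=2293.537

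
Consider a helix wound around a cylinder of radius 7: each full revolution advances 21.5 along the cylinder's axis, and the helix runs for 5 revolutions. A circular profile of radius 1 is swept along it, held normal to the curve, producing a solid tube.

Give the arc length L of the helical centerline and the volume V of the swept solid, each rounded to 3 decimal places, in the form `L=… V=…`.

2πR = 2π·7 = 43.982297
per-turn = √(43.982297² + 21.5²) = √(1934.4425 + 462.25) = √2396.6925 = 48.956026
L = 5 × 48.956026 = 244.780129
V = π·1² × L = 3.141593 × 244.780129 = 768.999455

L=244.780 V=768.999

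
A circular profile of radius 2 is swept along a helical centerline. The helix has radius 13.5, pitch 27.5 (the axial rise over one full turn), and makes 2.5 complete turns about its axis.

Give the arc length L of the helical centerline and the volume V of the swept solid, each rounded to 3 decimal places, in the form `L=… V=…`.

2πR = 2π·13.5 = 84.823002
per-turn = √(84.823002² + 27.5²) = √(7194.9416 + 756.25) = √7951.1916 = 89.169454
L = 2.5 × 89.169454 = 222.923636
V = π·2² × L = 12.566371 × 222.923636 = 2801.341031

L=222.924 V=2801.341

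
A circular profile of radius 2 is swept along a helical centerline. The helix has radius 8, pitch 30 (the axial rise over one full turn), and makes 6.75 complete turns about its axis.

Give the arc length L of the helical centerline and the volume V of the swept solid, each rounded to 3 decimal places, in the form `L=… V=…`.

2πR = 2π·8 = 50.265482
per-turn = √(50.265482² + 30²) = √(2526.6187 + 900) = √3426.6187 = 58.537328
L = 6.75 × 58.537328 = 395.126962
V = π·2² × L = 12.566371 × 395.126962 = 4965.311838

L=395.127 V=4965.312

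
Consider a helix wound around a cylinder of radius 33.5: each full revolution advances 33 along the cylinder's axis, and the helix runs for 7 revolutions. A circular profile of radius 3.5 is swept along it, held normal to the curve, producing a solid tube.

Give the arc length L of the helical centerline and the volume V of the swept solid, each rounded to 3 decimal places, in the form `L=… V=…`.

2πR = 2π·33.5 = 210.486708
per-turn = √(210.486708² + 33²) = √(44304.6542 + 1089) = √45393.6542 = 213.057866
L = 7 × 213.057866 = 1491.405060
V = π·3.5² × L = 38.484510 × 1491.405060 = 57395.992964

L=1491.405 V=57395.993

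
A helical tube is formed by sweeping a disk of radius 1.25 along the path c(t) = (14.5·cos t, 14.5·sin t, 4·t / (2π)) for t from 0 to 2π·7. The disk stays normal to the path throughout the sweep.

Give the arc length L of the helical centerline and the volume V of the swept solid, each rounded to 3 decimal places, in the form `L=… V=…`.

L=638.358 V=3133.531

2πR = 2π·14.5 = 91.106187
per-turn = √(91.106187² + 4²) = √(8300.3373 + 16) = √8316.3373 = 91.193954
L = 7 × 91.193954 = 638.357680
V = π·1.25² × L = 4.908739 × 638.357680 = 3133.530935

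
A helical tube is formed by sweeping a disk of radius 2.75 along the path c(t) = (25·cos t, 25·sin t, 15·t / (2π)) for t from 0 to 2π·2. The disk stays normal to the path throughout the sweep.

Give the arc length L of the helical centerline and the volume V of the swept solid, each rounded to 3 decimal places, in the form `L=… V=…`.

L=315.588 V=7497.842

2πR = 2π·25 = 157.079633
per-turn = √(157.079633² + 15²) = √(24674.0110 + 225) = √24899.0110 = 157.794205
L = 2 × 157.794205 = 315.588409
V = π·2.75² × L = 23.758294 × 315.588409 = 7497.842348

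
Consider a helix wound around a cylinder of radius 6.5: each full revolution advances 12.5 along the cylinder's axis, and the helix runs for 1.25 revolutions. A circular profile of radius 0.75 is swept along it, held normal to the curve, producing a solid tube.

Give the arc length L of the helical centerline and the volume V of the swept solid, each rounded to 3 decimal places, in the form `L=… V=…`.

2πR = 2π·6.5 = 40.840704
per-turn = √(40.840704² + 12.5²) = √(1667.9631 + 156.25) = √1824.2131 = 42.710808
L = 1.25 × 42.710808 = 53.388510
V = π·0.75² × L = 1.767146 × 53.388510 = 94.345285

L=53.389 V=94.345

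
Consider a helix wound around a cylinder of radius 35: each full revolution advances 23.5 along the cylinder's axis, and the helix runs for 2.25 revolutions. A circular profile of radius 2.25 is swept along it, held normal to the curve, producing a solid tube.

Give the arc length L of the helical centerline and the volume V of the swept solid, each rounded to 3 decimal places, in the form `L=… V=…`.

2πR = 2π·35 = 219.911486
per-turn = √(219.911486² + 23.5²) = √(48361.0616 + 552.25) = √48913.3116 = 221.163540
L = 2.25 × 221.163540 = 497.617966
V = π·2.25² × L = 15.904313 × 497.617966 = 7914.271786

L=497.618 V=7914.272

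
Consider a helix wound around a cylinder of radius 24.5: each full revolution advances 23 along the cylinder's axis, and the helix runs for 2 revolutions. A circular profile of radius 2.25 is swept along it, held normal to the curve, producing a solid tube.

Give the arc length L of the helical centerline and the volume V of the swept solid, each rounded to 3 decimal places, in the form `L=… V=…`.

L=311.294 V=4950.910

2πR = 2π·24.5 = 153.938040
per-turn = √(153.938040² + 23²) = √(23696.9202 + 529) = √24225.9202 = 155.646780
L = 2 × 155.646780 = 311.293560
V = π·2.25² × L = 15.904313 × 311.293560 = 4950.910158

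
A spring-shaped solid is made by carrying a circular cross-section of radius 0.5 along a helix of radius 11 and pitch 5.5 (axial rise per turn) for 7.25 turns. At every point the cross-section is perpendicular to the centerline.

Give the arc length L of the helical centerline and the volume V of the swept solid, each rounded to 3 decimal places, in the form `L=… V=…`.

L=502.668 V=394.795

2πR = 2π·11 = 69.115038
per-turn = √(69.115038² + 5.5²) = √(4776.8885 + 30.25) = √4807.1385 = 69.333531
L = 7.25 × 69.333531 = 502.668100
V = π·0.5² × L = 0.785398 × 502.668100 = 394.794603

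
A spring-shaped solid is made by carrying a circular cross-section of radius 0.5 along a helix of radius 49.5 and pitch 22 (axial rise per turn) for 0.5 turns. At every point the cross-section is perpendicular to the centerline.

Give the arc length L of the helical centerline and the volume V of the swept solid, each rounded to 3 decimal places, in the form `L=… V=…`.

2πR = 2π·49.5 = 311.017673
per-turn = √(311.017673² + 22²) = √(96731.9927 + 484) = √97215.9927 = 311.794793
L = 0.5 × 311.794793 = 155.897396
V = π·0.5² × L = 0.785398 × 155.897396 = 122.441529

L=155.897 V=122.442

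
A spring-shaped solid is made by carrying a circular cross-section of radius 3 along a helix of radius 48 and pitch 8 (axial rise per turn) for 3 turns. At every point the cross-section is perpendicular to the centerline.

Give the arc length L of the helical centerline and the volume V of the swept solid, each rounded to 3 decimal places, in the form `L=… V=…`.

2πR = 2π·48 = 301.592895
per-turn = √(301.592895² + 8²) = √(90958.2742 + 64) = √91022.2742 = 301.698979
L = 3 × 301.698979 = 905.096938
V = π·3² × L = 28.274334 × 905.096938 = 25591.013025

L=905.097 V=25591.013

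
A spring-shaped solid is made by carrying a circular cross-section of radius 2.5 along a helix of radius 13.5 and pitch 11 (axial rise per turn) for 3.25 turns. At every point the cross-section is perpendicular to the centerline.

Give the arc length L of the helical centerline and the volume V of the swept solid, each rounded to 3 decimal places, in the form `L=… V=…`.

L=277.983 V=5458.186

2πR = 2π·13.5 = 84.823002
per-turn = √(84.823002² + 11²) = √(7194.9416 + 121) = √7315.9416 = 85.533278
L = 3.25 × 85.533278 = 277.983153
V = π·2.5² × L = 19.634954 × 277.983153 = 5458.186442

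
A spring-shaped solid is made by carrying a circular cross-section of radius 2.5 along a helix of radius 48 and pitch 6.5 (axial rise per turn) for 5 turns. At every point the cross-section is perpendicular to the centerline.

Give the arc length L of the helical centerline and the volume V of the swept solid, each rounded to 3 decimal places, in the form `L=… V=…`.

2πR = 2π·48 = 301.592895
per-turn = √(301.592895² + 6.5²) = √(90958.2742 + 42.25) = √91000.5242 = 301.662931
L = 5 × 301.662931 = 1508.314657
V = π·2.5² × L = 19.634954 × 1508.314657 = 29615.689033

L=1508.315 V=29615.689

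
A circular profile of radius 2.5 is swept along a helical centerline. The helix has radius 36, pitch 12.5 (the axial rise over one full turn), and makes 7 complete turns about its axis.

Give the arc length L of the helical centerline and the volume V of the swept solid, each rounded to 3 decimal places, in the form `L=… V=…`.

2πR = 2π·36 = 226.194671
per-turn = √(226.194671² + 12.5²) = √(51164.0292 + 156.25) = √51320.2792 = 226.539796
L = 7 × 226.539796 = 1585.778573
V = π·2.5² × L = 19.634954 × 1585.778573 = 31136.689463

L=1585.779 V=31136.689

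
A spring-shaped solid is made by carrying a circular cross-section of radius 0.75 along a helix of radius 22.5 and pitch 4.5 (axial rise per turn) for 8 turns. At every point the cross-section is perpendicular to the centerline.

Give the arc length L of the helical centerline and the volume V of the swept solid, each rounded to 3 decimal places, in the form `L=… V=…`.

2πR = 2π·22.5 = 141.371669
per-turn = √(141.371669² + 4.5²) = √(19985.9489 + 20.25) = √20006.1989 = 141.443271
L = 8 × 141.443271 = 1131.546168
V = π·0.75² × L = 1.767146 × 1131.546168 = 1999.607135

L=1131.546 V=1999.607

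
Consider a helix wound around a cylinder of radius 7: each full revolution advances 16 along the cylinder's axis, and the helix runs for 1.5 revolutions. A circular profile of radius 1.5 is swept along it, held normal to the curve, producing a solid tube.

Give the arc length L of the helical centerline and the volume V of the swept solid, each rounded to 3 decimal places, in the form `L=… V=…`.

L=70.203 V=496.237

2πR = 2π·7 = 43.982297
per-turn = √(43.982297² + 16²) = √(1934.4425 + 256) = √2190.4425 = 46.802163
L = 1.5 × 46.802163 = 70.203245
V = π·1.5² × L = 7.068583 × 70.203245 = 496.237494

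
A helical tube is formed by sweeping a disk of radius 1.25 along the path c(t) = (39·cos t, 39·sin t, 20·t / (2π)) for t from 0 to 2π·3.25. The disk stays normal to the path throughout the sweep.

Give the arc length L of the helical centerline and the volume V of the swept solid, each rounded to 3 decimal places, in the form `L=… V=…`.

L=799.042 V=3922.288

2πR = 2π·39 = 245.044227
per-turn = √(245.044227² + 20²) = √(60046.6732 + 400) = √60446.6732 = 245.859051
L = 3.25 × 245.859051 = 799.041917
V = π·1.25² × L = 4.908739 × 799.041917 = 3922.287839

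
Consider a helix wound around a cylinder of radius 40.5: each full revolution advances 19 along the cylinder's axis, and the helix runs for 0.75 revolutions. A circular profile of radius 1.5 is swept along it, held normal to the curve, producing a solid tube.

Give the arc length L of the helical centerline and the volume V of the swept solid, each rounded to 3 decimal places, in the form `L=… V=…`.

2πR = 2π·40.5 = 254.469005
per-turn = √(254.469005² + 19²) = √(64754.4745 + 361) = √65115.4745 = 255.177339
L = 0.75 × 255.177339 = 191.383004
V = π·1.5² × L = 7.068583 × 191.383004 = 1352.806742

L=191.383 V=1352.807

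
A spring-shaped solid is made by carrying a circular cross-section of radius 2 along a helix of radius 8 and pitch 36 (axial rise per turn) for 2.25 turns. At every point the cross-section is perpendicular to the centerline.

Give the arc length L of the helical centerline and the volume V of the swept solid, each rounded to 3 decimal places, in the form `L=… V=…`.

L=139.111 V=1748.127

2πR = 2π·8 = 50.265482
per-turn = √(50.265482² + 36²) = √(2526.6187 + 1296) = √3822.6187 = 61.827330
L = 2.25 × 61.827330 = 139.111492
V = π·2² × L = 12.566371 × 139.111492 = 1748.126570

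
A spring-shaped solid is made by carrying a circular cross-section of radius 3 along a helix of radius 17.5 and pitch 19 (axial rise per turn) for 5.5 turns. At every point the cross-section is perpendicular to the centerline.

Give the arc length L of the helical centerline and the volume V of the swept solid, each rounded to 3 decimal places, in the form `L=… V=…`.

2πR = 2π·17.5 = 109.955743
per-turn = √(109.955743² + 19²) = √(12090.2654 + 361) = √12451.2654 = 111.585238
L = 5.5 × 111.585238 = 613.718810
V = π·3² × L = 28.274334 × 613.718810 = 17352.490552

L=613.719 V=17352.491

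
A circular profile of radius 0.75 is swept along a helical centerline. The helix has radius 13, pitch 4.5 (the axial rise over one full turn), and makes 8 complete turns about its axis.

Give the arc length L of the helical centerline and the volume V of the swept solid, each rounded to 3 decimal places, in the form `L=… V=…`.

2πR = 2π·13 = 81.681409
per-turn = √(81.681409² + 4.5²) = √(6671.8526 + 20.25) = √6692.1026 = 81.805272
L = 8 × 81.805272 = 654.442178
V = π·0.75² × L = 1.767146 × 654.442178 = 1156.494791

L=654.442 V=1156.495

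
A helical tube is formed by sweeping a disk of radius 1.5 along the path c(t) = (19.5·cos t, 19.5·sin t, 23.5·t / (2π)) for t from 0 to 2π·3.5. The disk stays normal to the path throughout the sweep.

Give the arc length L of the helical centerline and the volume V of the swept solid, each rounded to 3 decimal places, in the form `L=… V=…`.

2πR = 2π·19.5 = 122.522113
per-turn = √(122.522113² + 23.5²) = √(15011.6683 + 552.25) = √15563.9183 = 124.755434
L = 3.5 × 124.755434 = 436.644019
V = π·1.5² × L = 7.068583 × 436.644019 = 3086.454693

L=436.644 V=3086.455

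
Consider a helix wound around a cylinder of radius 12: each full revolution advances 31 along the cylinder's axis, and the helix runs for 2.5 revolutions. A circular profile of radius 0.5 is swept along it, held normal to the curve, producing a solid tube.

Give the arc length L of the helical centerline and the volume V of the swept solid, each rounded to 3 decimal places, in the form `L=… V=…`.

L=203.806 V=160.069

2πR = 2π·12 = 75.398224
per-turn = √(75.398224² + 31²) = √(5684.8921 + 961) = √6645.8921 = 81.522341
L = 2.5 × 81.522341 = 203.805853
V = π·0.5² × L = 0.785398 × 203.805853 = 160.068743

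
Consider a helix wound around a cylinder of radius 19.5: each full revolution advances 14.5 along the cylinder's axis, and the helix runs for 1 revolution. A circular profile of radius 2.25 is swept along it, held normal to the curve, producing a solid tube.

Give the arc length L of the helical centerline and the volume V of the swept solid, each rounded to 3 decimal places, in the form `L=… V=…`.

2πR = 2π·19.5 = 122.522113
per-turn = √(122.522113² + 14.5²) = √(15011.6683 + 210.25) = √15221.9183 = 123.377138
L = 1 × 123.377138 = 123.377138
V = π·2.25² × L = 15.904313 × 123.377138 = 1962.228603

L=123.377 V=1962.229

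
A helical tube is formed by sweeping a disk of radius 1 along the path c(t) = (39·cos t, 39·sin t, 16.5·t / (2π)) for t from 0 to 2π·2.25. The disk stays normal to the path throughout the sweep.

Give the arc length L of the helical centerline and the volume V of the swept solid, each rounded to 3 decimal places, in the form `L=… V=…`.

2πR = 2π·39 = 245.044227
per-turn = √(245.044227² + 16.5²) = √(60046.6732 + 272.25) = √60318.9232 = 245.599111
L = 2.25 × 245.599111 = 552.597999
V = π·1² × L = 3.141593 × 552.597999 = 1736.037814

L=552.598 V=1736.038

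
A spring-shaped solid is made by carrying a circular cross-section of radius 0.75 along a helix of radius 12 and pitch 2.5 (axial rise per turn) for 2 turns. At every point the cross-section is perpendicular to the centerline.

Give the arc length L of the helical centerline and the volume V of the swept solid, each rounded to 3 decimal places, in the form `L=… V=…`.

2πR = 2π·12 = 75.398224
per-turn = √(75.398224² + 2.5²) = √(5684.8921 + 6.25) = √5691.1421 = 75.439659
L = 2 × 75.439659 = 150.879318
V = π·0.75² × L = 1.767146 × 150.879318 = 266.625763

L=150.879 V=266.626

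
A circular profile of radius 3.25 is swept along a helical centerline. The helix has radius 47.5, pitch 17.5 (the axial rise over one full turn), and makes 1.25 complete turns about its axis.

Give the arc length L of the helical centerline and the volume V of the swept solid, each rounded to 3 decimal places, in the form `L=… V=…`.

L=373.705 V=12400.677

2πR = 2π·47.5 = 298.451302
per-turn = √(298.451302² + 17.5²) = √(89073.1797 + 306.25) = √89379.4297 = 298.963927
L = 1.25 × 298.963927 = 373.704909
V = π·3.25² × L = 33.183072 × 373.704909 = 12400.677050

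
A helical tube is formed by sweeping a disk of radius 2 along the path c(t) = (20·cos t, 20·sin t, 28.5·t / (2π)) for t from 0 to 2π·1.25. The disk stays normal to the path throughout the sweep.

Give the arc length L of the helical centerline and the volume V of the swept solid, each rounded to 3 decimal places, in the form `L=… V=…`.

2πR = 2π·20 = 125.663706
per-turn = √(125.663706² + 28.5²) = √(15791.3670 + 812.25) = √16603.6170 = 128.855023
L = 1.25 × 128.855023 = 161.068779
V = π·2² × L = 12.566371 × 161.068779 = 2024.049974

L=161.069 V=2024.050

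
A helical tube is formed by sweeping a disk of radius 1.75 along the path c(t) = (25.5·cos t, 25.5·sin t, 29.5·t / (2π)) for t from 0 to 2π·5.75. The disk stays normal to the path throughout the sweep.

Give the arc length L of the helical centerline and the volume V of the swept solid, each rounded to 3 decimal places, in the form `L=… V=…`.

2πR = 2π·25.5 = 160.221225
per-turn = √(160.221225² + 29.5²) = √(25670.8410 + 870.25) = √26541.0910 = 162.914367
L = 5.75 × 162.914367 = 936.757612
V = π·1.75² × L = 9.621128 × 936.757612 = 9012.664419

L=936.758 V=9012.664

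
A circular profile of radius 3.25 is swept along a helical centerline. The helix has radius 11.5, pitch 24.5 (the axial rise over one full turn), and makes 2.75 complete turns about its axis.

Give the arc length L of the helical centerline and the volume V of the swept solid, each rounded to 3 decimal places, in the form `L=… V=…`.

L=209.817 V=6962.387

2πR = 2π·11.5 = 72.256631
per-turn = √(72.256631² + 24.5²) = √(5221.0207 + 600.25) = √5821.2707 = 76.297252
L = 2.75 × 76.297252 = 209.817444
V = π·3.25² × L = 33.183072 × 209.817444 = 6962.387442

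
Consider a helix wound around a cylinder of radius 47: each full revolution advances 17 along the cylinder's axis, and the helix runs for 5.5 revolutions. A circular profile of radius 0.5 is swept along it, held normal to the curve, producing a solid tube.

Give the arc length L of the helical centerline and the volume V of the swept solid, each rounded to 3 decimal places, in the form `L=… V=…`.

2πR = 2π·47 = 295.309709
per-turn = √(295.309709² + 17²) = √(87207.8245 + 289) = √87496.8245 = 295.798622
L = 5.5 × 295.798622 = 1626.892418
V = π·0.5² × L = 0.785398 × 1626.892418 = 1277.758317

L=1626.892 V=1277.758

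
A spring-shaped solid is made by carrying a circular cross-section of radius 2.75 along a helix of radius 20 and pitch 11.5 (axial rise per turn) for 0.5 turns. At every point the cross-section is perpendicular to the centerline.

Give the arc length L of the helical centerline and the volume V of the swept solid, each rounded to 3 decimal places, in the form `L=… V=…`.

2πR = 2π·20 = 125.663706
per-turn = √(125.663706² + 11.5²) = √(15791.3670 + 132.25) = √15923.6170 = 126.188815
L = 0.5 × 126.188815 = 63.094408
V = π·2.75² × L = 23.758294 × 63.094408 = 1499.015512

L=63.094 V=1499.016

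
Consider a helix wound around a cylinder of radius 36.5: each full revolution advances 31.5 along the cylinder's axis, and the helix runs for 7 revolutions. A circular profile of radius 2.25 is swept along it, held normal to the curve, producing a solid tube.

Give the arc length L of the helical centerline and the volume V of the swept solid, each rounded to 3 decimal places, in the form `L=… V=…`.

L=1620.426 V=25771.766

2πR = 2π·36.5 = 229.336264
per-turn = √(229.336264² + 31.5²) = √(52595.1219 + 992.25) = √53587.3719 = 231.489464
L = 7 × 231.489464 = 1620.426247
V = π·2.25² × L = 15.904313 × 1620.426247 = 25771.765910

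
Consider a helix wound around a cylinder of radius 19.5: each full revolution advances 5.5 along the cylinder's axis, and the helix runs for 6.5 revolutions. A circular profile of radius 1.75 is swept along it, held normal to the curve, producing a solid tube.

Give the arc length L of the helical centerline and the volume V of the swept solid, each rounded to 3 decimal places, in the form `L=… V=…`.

L=797.196 V=7669.922

2πR = 2π·19.5 = 122.522113
per-turn = √(122.522113² + 5.5²) = √(15011.6683 + 30.25) = √15041.9183 = 122.645498
L = 6.5 × 122.645498 = 797.195740
V = π·1.75² × L = 9.621128 × 797.195740 = 7669.921859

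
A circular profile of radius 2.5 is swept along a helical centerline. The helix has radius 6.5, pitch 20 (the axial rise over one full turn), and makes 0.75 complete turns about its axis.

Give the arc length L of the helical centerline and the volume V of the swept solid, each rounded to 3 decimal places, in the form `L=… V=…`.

2πR = 2π·6.5 = 40.840704
per-turn = √(40.840704² + 20²) = √(1667.9631 + 400) = √2067.9631 = 45.474863
L = 0.75 × 45.474863 = 34.106147
V = π·2.5² × L = 19.634954 × 34.106147 = 669.672632

L=34.106 V=669.673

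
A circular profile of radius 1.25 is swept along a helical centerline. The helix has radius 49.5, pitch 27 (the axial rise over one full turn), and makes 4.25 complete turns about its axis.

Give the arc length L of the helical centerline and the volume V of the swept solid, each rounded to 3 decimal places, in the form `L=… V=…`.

2πR = 2π·49.5 = 311.017673
per-turn = √(311.017673² + 27²) = √(96731.9927 + 729) = √97460.9927 = 312.187432
L = 4.25 × 312.187432 = 1326.796586
V = π·1.25² × L = 4.908739 × 1326.796586 = 6512.897513

L=1326.797 V=6512.898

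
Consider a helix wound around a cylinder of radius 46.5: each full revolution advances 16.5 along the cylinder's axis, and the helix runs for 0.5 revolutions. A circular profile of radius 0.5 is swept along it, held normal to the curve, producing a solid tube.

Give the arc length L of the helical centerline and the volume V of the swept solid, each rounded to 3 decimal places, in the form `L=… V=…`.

2πR = 2π·46.5 = 292.168117
per-turn = √(292.168117² + 16.5²) = √(85362.2085 + 272.25) = √85634.4585 = 292.633659
L = 0.5 × 292.633659 = 146.316830
V = π·0.5² × L = 0.785398 × 146.316830 = 114.916969

L=146.317 V=114.917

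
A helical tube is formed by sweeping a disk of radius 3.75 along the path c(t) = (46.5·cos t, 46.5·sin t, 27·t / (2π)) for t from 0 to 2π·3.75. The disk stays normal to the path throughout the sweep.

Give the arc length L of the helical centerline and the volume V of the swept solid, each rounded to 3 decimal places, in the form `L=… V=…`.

2πR = 2π·46.5 = 292.168117
per-turn = √(292.168117² + 27²) = √(85362.2085 + 729) = √86091.2085 = 293.413034
L = 3.75 × 293.413034 = 1100.298877
V = π·3.75² × L = 44.178647 × 1100.298877 = 48609.715348

L=1100.299 V=48609.715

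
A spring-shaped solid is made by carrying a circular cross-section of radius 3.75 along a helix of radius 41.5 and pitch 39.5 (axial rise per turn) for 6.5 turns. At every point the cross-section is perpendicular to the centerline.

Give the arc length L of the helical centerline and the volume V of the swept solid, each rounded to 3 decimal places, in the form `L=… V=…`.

2πR = 2π·41.5 = 260.752190
per-turn = √(260.752190² + 39.5²) = √(67991.7047 + 1560.25) = √69551.9547 = 263.727046
L = 6.5 × 263.727046 = 1714.225798
V = π·3.75² × L = 44.178647 × 1714.225798 = 75732.175883

L=1714.226 V=75732.176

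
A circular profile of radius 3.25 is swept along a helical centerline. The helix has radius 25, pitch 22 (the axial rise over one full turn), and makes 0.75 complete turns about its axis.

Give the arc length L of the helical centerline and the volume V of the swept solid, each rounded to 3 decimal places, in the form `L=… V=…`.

2πR = 2π·25 = 157.079633
per-turn = √(157.079633² + 22²) = √(24674.0110 + 484) = √25158.0110 = 158.612771
L = 0.75 × 158.612771 = 118.959578
V = π·3.25² × L = 33.183072 × 118.959578 = 3947.444289

L=118.960 V=3947.444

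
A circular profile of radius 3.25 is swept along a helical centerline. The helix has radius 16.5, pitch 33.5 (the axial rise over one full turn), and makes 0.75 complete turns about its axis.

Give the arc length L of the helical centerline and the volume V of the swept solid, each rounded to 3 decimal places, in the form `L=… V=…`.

2πR = 2π·16.5 = 103.672558
per-turn = √(103.672558² + 33.5²) = √(10747.9992 + 1122.25) = √11870.2492 = 108.950673
L = 0.75 × 108.950673 = 81.713005
V = π·3.25² × L = 33.183072 × 81.713005 = 2711.488558

L=81.713 V=2711.489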